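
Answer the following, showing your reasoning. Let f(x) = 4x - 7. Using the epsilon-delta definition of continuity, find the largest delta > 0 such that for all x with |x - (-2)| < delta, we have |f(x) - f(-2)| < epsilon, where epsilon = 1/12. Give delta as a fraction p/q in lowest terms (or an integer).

We compute f(-2) = 4*(-2) - 7 = -15.
|f(x) - f(-2)| = |4x - 7 - (-15)| = |4(x - (-2))| = 4|x - (-2)|.
We need 4|x - (-2)| < 1/12, i.e. |x - (-2)| < 1/12 / 4 = 1/48.
So any delta <= 1/48 works. Conversely, if delta > 1/48, then x = -2 + 1/48 satisfies |x - (-2)| = 1/48 < delta but |f(x) - f(-2)| = 4 * 1/48 = 1/12, which is not < 1/12; so no larger delta works.
Hence the largest such delta is 1/48.

1/48


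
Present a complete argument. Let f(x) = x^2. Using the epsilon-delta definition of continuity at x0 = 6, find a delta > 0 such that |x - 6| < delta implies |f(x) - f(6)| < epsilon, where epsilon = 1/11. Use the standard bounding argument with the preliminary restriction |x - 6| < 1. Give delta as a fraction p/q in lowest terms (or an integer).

Factor: |x^2 - (6)^2| = |x - 6| * |x + 6|.
Impose |x - 6| < 1 first. Then |x + 6| = |(x - 6) + 2*(6)| <= |x - 6| + 2*|6| < 1 + 12 = 13.
So |x^2 - (6)^2| < delta * 13.
We need delta * 13 <= 1/11, i.e. delta <= 1/11/13 = 1/143.
Since 1/143 < 1, this is tighter than 1; take delta = 1/143.
So delta = 1/143 works.

1/143


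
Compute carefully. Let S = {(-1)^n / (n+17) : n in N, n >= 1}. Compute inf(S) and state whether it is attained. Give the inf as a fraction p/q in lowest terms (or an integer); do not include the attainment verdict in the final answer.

Analysis:
- Values: -1/18, 1/19, -1/20, 1/21, -1/22, ...
- Positive terms (even n): 1/(2+17), 1/(4+17), ... decreasing -> max = 1/19 (n=2).
- Negative terms (odd n): -1/(1+17), -1/(3+17), ... increasing -> min = -1/18 (n=1).
- So sup = 1/19 (attained at n=2); inf = -1/18 (attained at n=1).
Conclusion: inf(S) = -1/18, attained in S.

-1/18


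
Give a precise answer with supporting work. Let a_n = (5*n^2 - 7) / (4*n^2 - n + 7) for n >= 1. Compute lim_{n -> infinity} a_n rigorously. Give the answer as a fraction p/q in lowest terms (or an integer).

Divide numerator and denominator by n^2, the highest power:
numerator / n^2 = 5 - 7/n^2
denominator / n^2 = 4 - 1/n + 7/n^2
As n -> infinity, all terms of the form c/n^k (k >= 1) tend to 0.
So numerator / n^2 -> 5 and denominator / n^2 -> 4.
Therefore lim a_n = 5/4.

5/4


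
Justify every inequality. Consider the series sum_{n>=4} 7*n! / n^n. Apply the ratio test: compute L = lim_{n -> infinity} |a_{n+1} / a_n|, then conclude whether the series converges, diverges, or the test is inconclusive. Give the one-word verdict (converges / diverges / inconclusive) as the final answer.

Let a_n denote the general term. Form the ratio a_{n+1}/a_n and simplify:
a_{n+1}/a_n = (n/(n + 1))^n
Take the limit as n -> infinity: L = exp(-1).
Since L = exp(-1) < 1, the ratio test implies the series converges.

converges


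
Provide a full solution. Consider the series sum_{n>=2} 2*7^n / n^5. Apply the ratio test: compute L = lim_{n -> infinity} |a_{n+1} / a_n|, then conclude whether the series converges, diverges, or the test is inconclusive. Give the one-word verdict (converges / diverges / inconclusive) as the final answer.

Let a_n denote the general term. Form the ratio a_{n+1}/a_n and simplify:
a_{n+1}/a_n = 7*n^5/(n + 1)^5
Take the limit as n -> infinity: L = 7.
Since L = 7 > 1 (or L = infinity), the ratio test implies the series diverges.

diverges


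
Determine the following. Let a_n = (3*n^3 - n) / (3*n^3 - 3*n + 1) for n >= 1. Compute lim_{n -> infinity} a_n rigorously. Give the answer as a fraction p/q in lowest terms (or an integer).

Divide numerator and denominator by n^3, the highest power:
numerator / n^3 = 3 - 1/n^2
denominator / n^3 = 3 - 3/n^2 + n^(-3)
As n -> infinity, all terms of the form c/n^k (k >= 1) tend to 0.
So numerator / n^3 -> 3 and denominator / n^3 -> 3.
Therefore lim a_n = 1.

1


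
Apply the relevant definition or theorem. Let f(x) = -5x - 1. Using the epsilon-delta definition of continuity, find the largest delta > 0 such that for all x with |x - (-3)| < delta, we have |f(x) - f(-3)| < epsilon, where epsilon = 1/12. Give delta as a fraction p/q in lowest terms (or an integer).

We compute f(-3) = -5*(-3) - 1 = 14.
|f(x) - f(-3)| = |-5x - 1 - (14)| = |-5(x - (-3))| = 5|x - (-3)|.
We need 5|x - (-3)| < 1/12, i.e. |x - (-3)| < 1/12 / 5 = 1/60.
So any delta <= 1/60 works. Conversely, if delta > 1/60, then x = -3 + 1/60 satisfies |x - (-3)| = 1/60 < delta but |f(x) - f(-3)| = 5 * 1/60 = 1/12, which is not < 1/12; so no larger delta works.
Hence the largest such delta is 1/60.

1/60


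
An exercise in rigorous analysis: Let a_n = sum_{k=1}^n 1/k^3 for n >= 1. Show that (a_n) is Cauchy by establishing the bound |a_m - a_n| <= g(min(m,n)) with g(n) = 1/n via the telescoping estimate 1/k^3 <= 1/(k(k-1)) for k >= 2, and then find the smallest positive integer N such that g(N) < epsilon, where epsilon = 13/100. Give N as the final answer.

For m > n >= 1: |a_m - a_n| = sum_{k=n+1}^m 1/k^3.
Use 1/k^3 <= 1/(k(k-1)) = 1/(k-1) - 1/k for k >= 2 (which holds since k^3 >= k^2 >= k(k-1) for k >= 2):
sum_{k=n+1}^m 1/k^3 <= sum_{k=n+1}^m (1/(k-1) - 1/k) = 1/n - 1/m <= 1/n.
By symmetry the same bound holds with n,m swapped, so |a_m - a_n| <= 1/min(m,n) = g(min(m,n)). Since g(n) -> 0, (a_n) is Cauchy.
Now solve g(N) < 13/100: 1/N < 13/100 <=> N > 1/(13/100) = 100/13.
The smallest integer strictly greater than 100/13 is N = 8.
Check: g(8) = 1/8 < 13/100; g(7) = 1/7 >= 13/100. So N = 8.

8


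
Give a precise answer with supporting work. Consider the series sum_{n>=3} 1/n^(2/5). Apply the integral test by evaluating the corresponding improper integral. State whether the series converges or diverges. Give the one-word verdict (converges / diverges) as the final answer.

Let f(x) = x^(-2/5). Then f is positive, continuous, and decreasing on [3, infinity), so the integral test applies.
Compute the improper integral int_{3}^infinity f(x) dx:
  antiderivative F(x) = 5*x^(3/5)/3.
  As x -> infinity, F(x) -> infinity (since p = 2/5 < 1).
  So the integral diverges. By the integral test, the series diverges.

diverges


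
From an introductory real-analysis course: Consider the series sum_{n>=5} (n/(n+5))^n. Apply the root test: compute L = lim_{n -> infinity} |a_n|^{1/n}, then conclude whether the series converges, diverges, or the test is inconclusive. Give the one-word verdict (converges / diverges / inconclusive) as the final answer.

Let a_n denote the general term. Form |a_n|^(1/n) and simplify:
|a_n|^(1/n) = n/(n + 5)
Take the limit as n -> infinity: L = 1.
Since L = 1, the root test is inconclusive. (In fact a_n = (n/(n+5))^n -> e^(-5) != 0, so the nth-term test shows divergence; but the root test itself gives no conclusion.)

inconclusive


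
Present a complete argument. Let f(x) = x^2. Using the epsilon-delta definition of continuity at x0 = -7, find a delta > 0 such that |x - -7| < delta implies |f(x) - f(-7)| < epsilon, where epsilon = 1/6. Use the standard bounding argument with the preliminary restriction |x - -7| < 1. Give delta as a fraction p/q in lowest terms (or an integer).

Factor: |x^2 - (-7)^2| = |x - -7| * |x + -7|.
Impose |x - -7| < 1 first. Then |x + -7| = |(x - -7) + 2*(-7)| <= |x - -7| + 2*|-7| < 1 + 14 = 15.
So |x^2 - (-7)^2| < delta * 15.
We need delta * 15 <= 1/6, i.e. delta <= 1/6/15 = 1/90.
Since 1/90 < 1, this is tighter than 1; take delta = 1/90.
So delta = 1/90 works.

1/90


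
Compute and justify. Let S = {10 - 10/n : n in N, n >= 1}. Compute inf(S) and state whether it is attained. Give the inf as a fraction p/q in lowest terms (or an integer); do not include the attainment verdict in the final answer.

Analysis:
- Values: 0, 5, 20/3, 15/2, ... strictly increasing.
- Minimum is 0 (n=1); inf = 0 (attained).
- 10 - 10/n -> 10 from below; sup = 10, not attained.
Conclusion: inf(S) = 0, attained in S.

0


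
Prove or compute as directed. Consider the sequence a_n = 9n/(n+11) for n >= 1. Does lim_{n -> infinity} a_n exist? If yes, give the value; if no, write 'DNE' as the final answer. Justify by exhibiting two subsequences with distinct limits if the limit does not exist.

Examine the behaviour of a_n along subsequences.
Even-n subsequence a_{2k} = 9(2k)/(2k+11) -> 9. Odd-n subsequence a_{2k+1} = 9(2k+1)/(2k+12) -> 9. Both tend to 9, which suggests the limit is 9; verify directly.
|a_n - 9| = |9n - 9(n+11)| / (n+11) = 99/(n+11) < 99/n for every n >= 1.
Given epsilon > 0, choose a positive integer N > 99/epsilon. Then for all n >= N, |a_n - 9| < 99/n <= 99/N < epsilon.
So by the definition of the limit, lim a_n exists and equals 9.

9


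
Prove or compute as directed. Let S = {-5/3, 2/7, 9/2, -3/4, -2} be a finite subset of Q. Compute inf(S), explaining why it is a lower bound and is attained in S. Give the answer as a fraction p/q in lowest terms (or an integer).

S is finite, so inf(S) = min(S).
Sorted increasing:
-2, -5/3, -3/4, 2/7, 9/2
The extremum is -2.
For every x in S, x >= -2. And -2 is in S, so it is attained.
Therefore inf(S) = -2.

-2


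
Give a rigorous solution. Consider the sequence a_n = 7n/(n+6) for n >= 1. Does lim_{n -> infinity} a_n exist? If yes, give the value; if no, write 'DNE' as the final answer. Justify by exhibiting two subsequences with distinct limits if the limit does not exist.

Examine the behaviour of a_n along subsequences.
Even-n subsequence a_{2k} = 7(2k)/(2k+6) -> 7. Odd-n subsequence a_{2k+1} = 7(2k+1)/(2k+7) -> 7. Both tend to 7, which suggests the limit is 7; verify directly.
|a_n - 7| = |7n - 7(n+6)| / (n+6) = 42/(n+6) < 42/n for every n >= 1.
Given epsilon > 0, choose a positive integer N > 42/epsilon. Then for all n >= N, |a_n - 7| < 42/n <= 42/N < epsilon.
So by the definition of the limit, lim a_n exists and equals 7.

7


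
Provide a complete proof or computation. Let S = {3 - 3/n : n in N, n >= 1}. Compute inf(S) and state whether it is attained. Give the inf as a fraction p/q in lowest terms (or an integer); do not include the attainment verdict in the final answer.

Analysis:
- Values: 0, 3/2, 2, 9/4, ... strictly increasing.
- Minimum is 0 (n=1); inf = 0 (attained).
- 3 - 3/n -> 3 from below; sup = 3, not attained.
Conclusion: inf(S) = 0, attained in S.

0


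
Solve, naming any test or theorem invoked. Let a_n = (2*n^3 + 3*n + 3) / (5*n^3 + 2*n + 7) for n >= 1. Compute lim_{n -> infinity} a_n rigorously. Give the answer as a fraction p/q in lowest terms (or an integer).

Divide numerator and denominator by n^3, the highest power:
numerator / n^3 = 2 + 3/n^2 + 3/n^3
denominator / n^3 = 5 + 2/n^2 + 7/n^3
As n -> infinity, all terms of the form c/n^k (k >= 1) tend to 0.
So numerator / n^3 -> 2 and denominator / n^3 -> 5.
Therefore lim a_n = 2/5.

2/5


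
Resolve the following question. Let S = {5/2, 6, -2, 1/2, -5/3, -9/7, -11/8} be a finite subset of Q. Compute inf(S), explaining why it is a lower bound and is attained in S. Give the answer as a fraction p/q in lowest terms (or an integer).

S is finite, so inf(S) = min(S).
Sorted increasing:
-2, -5/3, -11/8, -9/7, 1/2, 5/2, 6
The extremum is -2.
For every x in S, x >= -2. And -2 is in S, so it is attained.
Therefore inf(S) = -2.

-2


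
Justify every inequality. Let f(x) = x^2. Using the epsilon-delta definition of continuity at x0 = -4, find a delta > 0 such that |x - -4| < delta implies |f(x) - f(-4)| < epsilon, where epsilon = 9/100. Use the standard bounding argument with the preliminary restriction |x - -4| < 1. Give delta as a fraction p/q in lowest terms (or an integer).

Factor: |x^2 - (-4)^2| = |x - -4| * |x + -4|.
Impose |x - -4| < 1 first. Then |x + -4| = |(x - -4) + 2*(-4)| <= |x - -4| + 2*|-4| < 1 + 8 = 9.
So |x^2 - (-4)^2| < delta * 9.
We need delta * 9 <= 9/100, i.e. delta <= 9/100/9 = 1/100.
Since 1/100 < 1, this is tighter than 1; take delta = 1/100.
So delta = 1/100 works.

1/100


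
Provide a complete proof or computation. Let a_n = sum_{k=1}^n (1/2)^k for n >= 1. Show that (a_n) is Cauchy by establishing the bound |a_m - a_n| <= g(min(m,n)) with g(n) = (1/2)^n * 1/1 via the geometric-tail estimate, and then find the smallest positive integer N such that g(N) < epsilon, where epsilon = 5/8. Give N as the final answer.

For m > n >= 1: |a_m - a_n| = sum_{k=n+1}^m (1/2)^k < sum_{k=n+1}^infinity (1/2)^k = (1/2)^(n+1) / (1 - 1/2) = (1/2)^n * (1/2) * (2/1) = (1/2)^n * 1/1.
So g(n) = (1/2)^n / 1. Since g(n) -> 0, (a_n) is Cauchy.
Now solve g(N) < 5/8: (1/2)^N / 1 < 5/8 <=> 2^N > 1 / (1 * 5/8) = 8/5.
Check powers of 2: 2^0 = 1 <= 8/5, 2^1 = 2 > 8/5.
So the smallest such N is 1. Check: g(1) = 1/(1 * 2) = 1/2 < 5/8.

1


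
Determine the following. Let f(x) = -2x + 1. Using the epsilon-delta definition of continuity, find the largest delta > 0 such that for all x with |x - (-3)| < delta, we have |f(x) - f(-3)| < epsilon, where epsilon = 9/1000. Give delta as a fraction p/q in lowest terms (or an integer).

We compute f(-3) = -2*(-3) + 1 = 7.
|f(x) - f(-3)| = |-2x + 1 - (7)| = |-2(x - (-3))| = 2|x - (-3)|.
We need 2|x - (-3)| < 9/1000, i.e. |x - (-3)| < 9/1000 / 2 = 9/2000.
So any delta <= 9/2000 works. Conversely, if delta > 9/2000, then x = -3 + 9/2000 satisfies |x - (-3)| = 9/2000 < delta but |f(x) - f(-3)| = 2 * 9/2000 = 9/1000, which is not < 9/1000; so no larger delta works.
Hence the largest such delta is 9/2000.

9/2000


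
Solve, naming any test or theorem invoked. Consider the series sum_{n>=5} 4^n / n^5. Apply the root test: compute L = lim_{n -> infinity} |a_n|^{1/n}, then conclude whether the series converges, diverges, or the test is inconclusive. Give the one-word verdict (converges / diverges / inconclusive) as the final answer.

Let a_n denote the general term. Form |a_n|^(1/n) and simplify:
|a_n|^(1/n) = 4/n^(5/n)
Take the limit as n -> infinity: L = 4.
Since L = 4 > 1, the root test implies divergence.

diverges


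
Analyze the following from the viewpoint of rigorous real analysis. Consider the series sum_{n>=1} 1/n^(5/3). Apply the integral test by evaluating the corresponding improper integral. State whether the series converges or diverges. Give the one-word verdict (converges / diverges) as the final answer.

Let f(x) = x^(-5/3). Then f is positive, continuous, and decreasing on [1, infinity), so the integral test applies.
Compute the improper integral int_{1}^infinity f(x) dx:
  antiderivative F(x) = -3/(2*x^(2/3)).
  As x -> infinity, F(x) -> 0 (since p = 5/3 > 1).
  So int = F(infinity) - F(1) = 0 - (-3/2) = 3/2.
  Finite, so by the integral test, the series converges.

converges


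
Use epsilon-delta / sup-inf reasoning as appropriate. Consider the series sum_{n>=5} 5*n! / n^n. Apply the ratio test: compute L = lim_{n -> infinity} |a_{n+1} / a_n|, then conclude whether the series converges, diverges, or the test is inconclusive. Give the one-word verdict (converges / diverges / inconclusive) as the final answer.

Let a_n denote the general term. Form the ratio a_{n+1}/a_n and simplify:
a_{n+1}/a_n = (n/(n + 1))^n
Take the limit as n -> infinity: L = exp(-1).
Since L = exp(-1) < 1, the ratio test implies the series converges.

converges


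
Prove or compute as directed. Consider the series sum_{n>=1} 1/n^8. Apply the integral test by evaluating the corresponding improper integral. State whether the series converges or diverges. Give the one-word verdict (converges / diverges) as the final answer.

Let f(x) = x^(-8). Then f is positive, continuous, and decreasing on [1, infinity), so the integral test applies.
Compute the improper integral int_{1}^infinity f(x) dx:
  antiderivative F(x) = -1/(7*x^7).
  As x -> infinity, F(x) -> 0 (since p = 8 > 1).
  So int = F(infinity) - F(1) = 0 - (-1/7) = 1/7.
  Finite, so by the integral test, the series converges.

converges


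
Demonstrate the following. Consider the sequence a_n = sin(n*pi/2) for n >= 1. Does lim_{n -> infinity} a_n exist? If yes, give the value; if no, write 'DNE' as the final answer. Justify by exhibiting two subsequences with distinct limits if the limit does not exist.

Examine the behaviour of a_n along subsequences.
a_{4k+1} = sin(pi/2 + 2k*pi) = 1 -> 1. a_{4k+3} = sin(3pi/2 + 2k*pi) = -1 -> -1.
Since these two subsequential limits are 1 and -1, distinct, the full sequence cannot converge (a convergent sequence has all subsequences tending to the same limit). So lim a_n does not exist.

DNE


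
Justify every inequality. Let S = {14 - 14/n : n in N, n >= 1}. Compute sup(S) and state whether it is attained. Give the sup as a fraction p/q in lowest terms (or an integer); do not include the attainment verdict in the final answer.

Analysis:
- Values: 0, 7, 28/3, 21/2, ... strictly increasing.
- Minimum is 0 (n=1); inf = 0 (attained).
- 14 - 14/n -> 14 from below; sup = 14, not attained.
Conclusion: sup(S) = 14, not attained in S.

14


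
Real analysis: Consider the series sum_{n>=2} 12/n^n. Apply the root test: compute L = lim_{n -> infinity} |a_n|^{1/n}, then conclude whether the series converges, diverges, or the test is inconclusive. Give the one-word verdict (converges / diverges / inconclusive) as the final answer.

Let a_n denote the general term. Form |a_n|^(1/n) and simplify:
|a_n|^(1/n) = 12^(1/n)/n
Take the limit as n -> infinity: L = 0.
Since L = 0 < 1, the root test implies convergence.

converges


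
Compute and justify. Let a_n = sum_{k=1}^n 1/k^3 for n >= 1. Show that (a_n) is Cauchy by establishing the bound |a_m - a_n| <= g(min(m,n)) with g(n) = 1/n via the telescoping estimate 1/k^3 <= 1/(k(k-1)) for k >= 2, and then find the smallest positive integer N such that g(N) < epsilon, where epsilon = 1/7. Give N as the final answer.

For m > n >= 1: |a_m - a_n| = sum_{k=n+1}^m 1/k^3.
Use 1/k^3 <= 1/(k(k-1)) = 1/(k-1) - 1/k for k >= 2 (which holds since k^3 >= k^2 >= k(k-1) for k >= 2):
sum_{k=n+1}^m 1/k^3 <= sum_{k=n+1}^m (1/(k-1) - 1/k) = 1/n - 1/m <= 1/n.
By symmetry the same bound holds with n,m swapped, so |a_m - a_n| <= 1/min(m,n) = g(min(m,n)). Since g(n) -> 0, (a_n) is Cauchy.
Now solve g(N) < 1/7: 1/N < 1/7 <=> N > 1/(1/7) = 7.
The smallest integer strictly greater than 7 is N = 8.
Check: g(8) = 1/8 < 1/7; g(7) = 1/7 >= 1/7. So N = 8.

8


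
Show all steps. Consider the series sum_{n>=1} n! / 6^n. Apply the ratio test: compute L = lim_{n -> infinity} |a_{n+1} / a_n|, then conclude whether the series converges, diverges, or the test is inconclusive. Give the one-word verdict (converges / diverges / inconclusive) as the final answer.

Let a_n denote the general term. Form the ratio a_{n+1}/a_n and simplify:
a_{n+1}/a_n = n/6 + 1/6
Take the limit as n -> infinity: L = infinity.
Since L = infinity > 1 (or L = infinity), the ratio test implies the series diverges.

diverges


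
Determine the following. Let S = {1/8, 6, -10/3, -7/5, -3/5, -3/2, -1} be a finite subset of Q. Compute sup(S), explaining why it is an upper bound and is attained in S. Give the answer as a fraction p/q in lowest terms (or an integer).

S is finite, so sup(S) = max(S).
Sorted decreasing:
6, 1/8, -3/5, -1, -7/5, -3/2, -10/3
The extremum is 6.
For every x in S, x <= 6. And 6 is in S, so it is attained.
Therefore sup(S) = 6.

6


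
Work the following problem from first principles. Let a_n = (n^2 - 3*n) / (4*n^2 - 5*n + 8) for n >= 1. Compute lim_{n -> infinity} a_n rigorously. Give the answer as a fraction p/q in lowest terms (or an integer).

Divide numerator and denominator by n^2, the highest power:
numerator / n^2 = 1 - 3/n
denominator / n^2 = 4 - 5/n + 8/n^2
As n -> infinity, all terms of the form c/n^k (k >= 1) tend to 0.
So numerator / n^2 -> 1 and denominator / n^2 -> 4.
Therefore lim a_n = 1/4.

1/4


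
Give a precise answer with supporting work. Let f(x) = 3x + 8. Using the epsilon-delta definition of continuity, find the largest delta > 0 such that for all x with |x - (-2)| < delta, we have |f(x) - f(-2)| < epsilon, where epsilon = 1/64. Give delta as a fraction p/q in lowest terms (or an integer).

We compute f(-2) = 3*(-2) + 8 = 2.
|f(x) - f(-2)| = |3x + 8 - (2)| = |3(x - (-2))| = 3|x - (-2)|.
We need 3|x - (-2)| < 1/64, i.e. |x - (-2)| < 1/64 / 3 = 1/192.
So any delta <= 1/192 works. Conversely, if delta > 1/192, then x = -2 + 1/192 satisfies |x - (-2)| = 1/192 < delta but |f(x) - f(-2)| = 3 * 1/192 = 1/64, which is not < 1/64; so no larger delta works.
Hence the largest such delta is 1/192.

1/192


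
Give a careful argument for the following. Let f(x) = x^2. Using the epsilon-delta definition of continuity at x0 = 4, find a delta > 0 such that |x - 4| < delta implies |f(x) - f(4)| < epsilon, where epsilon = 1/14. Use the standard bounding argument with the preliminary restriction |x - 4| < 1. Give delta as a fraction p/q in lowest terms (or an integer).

Factor: |x^2 - (4)^2| = |x - 4| * |x + 4|.
Impose |x - 4| < 1 first. Then |x + 4| = |(x - 4) + 2*(4)| <= |x - 4| + 2*|4| < 1 + 8 = 9.
So |x^2 - (4)^2| < delta * 9.
We need delta * 9 <= 1/14, i.e. delta <= 1/14/9 = 1/126.
Since 1/126 < 1, this is tighter than 1; take delta = 1/126.
So delta = 1/126 works.

1/126


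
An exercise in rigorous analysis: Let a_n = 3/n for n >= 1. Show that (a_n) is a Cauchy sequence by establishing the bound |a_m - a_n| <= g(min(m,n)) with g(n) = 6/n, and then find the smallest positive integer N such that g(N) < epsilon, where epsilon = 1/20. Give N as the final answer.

For any m, n >= 1, by the triangle inequality:
|a_m - a_n| = |3/m - 3/n| <= 3*1/m + 3*1/n <= 6/min(m,n).
So g(n) = 6/n bounds the Cauchy difference. Since g(n) -> 0, (a_n) is Cauchy.
Now solve g(N) < 1/20: 6/N < 1/20 <=> N > 6 / (1/20) = 120.
The smallest integer strictly greater than 120 is N = 121.
Check: g(121) = 6/121 = 6/121 < 1/20; g(120) = 1/20 >= 1/20. So N = 121.

121


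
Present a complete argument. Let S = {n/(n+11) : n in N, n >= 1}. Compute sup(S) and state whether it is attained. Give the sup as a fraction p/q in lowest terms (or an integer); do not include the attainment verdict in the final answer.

Analysis:
- Values: 1/12, 2/13, 3/14, 4/15, ... strictly increasing.
- Minimum is 1/12 (n=1); inf = 1/12 (attained).
- n/(n+11) = 1 - 11/(n+11) -> 1 from below as n -> infinity, and never equals 1.
- So sup = 1 (not attained).
Conclusion: sup(S) = 1, not attained in S.

1


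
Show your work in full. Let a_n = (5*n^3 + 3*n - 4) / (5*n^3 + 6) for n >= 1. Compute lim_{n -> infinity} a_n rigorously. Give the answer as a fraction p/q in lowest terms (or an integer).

Divide numerator and denominator by n^3, the highest power:
numerator / n^3 = 5 + 3/n^2 - 4/n^3
denominator / n^3 = 5 + 6/n^3
As n -> infinity, all terms of the form c/n^k (k >= 1) tend to 0.
So numerator / n^3 -> 5 and denominator / n^3 -> 5.
Therefore lim a_n = 1.

1


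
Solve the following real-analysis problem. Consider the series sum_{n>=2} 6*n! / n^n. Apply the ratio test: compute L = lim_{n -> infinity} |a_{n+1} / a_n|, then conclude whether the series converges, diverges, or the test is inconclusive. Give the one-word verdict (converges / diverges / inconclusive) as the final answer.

Let a_n denote the general term. Form the ratio a_{n+1}/a_n and simplify:
a_{n+1}/a_n = (n/(n + 1))^n
Take the limit as n -> infinity: L = exp(-1).
Since L = exp(-1) < 1, the ratio test implies the series converges.

converges


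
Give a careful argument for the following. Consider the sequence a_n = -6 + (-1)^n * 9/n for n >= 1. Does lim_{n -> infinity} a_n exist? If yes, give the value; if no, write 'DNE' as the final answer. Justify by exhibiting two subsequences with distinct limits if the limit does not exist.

Examine the behaviour of a_n along subsequences.
Even-n subsequence a_{2k} = -6 + 9/(2k) -> -6. Odd-n subsequence a_{2k+1} = -6 - 9/(2k+1) -> -6. Both tend to -6, which suggests the limit is -6; verify directly.
|a_n - (-6)| = |(-1)^n * 9/n| = 9/n for every n >= 1.
Given epsilon > 0, choose a positive integer N > 9/epsilon. Then for all n >= N, |a_n - (-6)| = 9/n <= 9/N < epsilon.
So by the definition of the limit, lim a_n exists and equals -6.

-6


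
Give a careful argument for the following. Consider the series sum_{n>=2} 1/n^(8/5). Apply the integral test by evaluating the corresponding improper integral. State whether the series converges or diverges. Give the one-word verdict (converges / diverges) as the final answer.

Let f(x) = x^(-8/5). Then f is positive, continuous, and decreasing on [2, infinity), so the integral test applies.
Compute the improper integral int_{2}^infinity f(x) dx:
  antiderivative F(x) = -5/(3*x^(3/5)).
  As x -> infinity, F(x) -> 0 (since p = 8/5 > 1).
  So int = F(infinity) - F(2) = 0 - (-5*2^(2/5)/6) = 5*2^(2/5)/6.
  Finite, so by the integral test, the series converges.

converges


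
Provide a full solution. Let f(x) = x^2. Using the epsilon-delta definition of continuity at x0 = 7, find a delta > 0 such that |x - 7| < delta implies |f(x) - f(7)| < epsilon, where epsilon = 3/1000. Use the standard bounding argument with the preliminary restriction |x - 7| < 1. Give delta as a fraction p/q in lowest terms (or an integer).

Factor: |x^2 - (7)^2| = |x - 7| * |x + 7|.
Impose |x - 7| < 1 first. Then |x + 7| = |(x - 7) + 2*(7)| <= |x - 7| + 2*|7| < 1 + 14 = 15.
So |x^2 - (7)^2| < delta * 15.
We need delta * 15 <= 3/1000, i.e. delta <= 3/1000/15 = 1/5000.
Since 1/5000 < 1, this is tighter than 1; take delta = 1/5000.
So delta = 1/5000 works.

1/5000


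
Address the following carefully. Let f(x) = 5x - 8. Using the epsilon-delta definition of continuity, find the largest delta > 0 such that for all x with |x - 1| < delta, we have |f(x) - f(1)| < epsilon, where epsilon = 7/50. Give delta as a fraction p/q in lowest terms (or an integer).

We compute f(1) = 5*(1) - 8 = -3.
|f(x) - f(1)| = |5x - 8 - (-3)| = |5(x - 1)| = 5|x - 1|.
We need 5|x - 1| < 7/50, i.e. |x - 1| < 7/50 / 5 = 7/250.
So any delta <= 7/250 works. Conversely, if delta > 7/250, then x = 1 + 7/250 satisfies |x - 1| = 7/250 < delta but |f(x) - f(1)| = 5 * 7/250 = 7/50, which is not < 7/50; so no larger delta works.
Hence the largest such delta is 7/250.

7/250


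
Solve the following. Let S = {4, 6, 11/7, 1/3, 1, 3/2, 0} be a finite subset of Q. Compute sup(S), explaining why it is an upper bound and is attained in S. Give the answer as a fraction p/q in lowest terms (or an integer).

S is finite, so sup(S) = max(S).
Sorted decreasing:
6, 4, 11/7, 3/2, 1, 1/3, 0
The extremum is 6.
For every x in S, x <= 6. And 6 is in S, so it is attained.
Therefore sup(S) = 6.

6


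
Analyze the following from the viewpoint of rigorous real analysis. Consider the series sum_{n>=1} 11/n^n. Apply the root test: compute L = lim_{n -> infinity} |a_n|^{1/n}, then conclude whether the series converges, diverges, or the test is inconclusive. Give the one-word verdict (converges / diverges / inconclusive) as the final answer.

Let a_n denote the general term. Form |a_n|^(1/n) and simplify:
|a_n|^(1/n) = 11^(1/n)/n
Take the limit as n -> infinity: L = 0.
Since L = 0 < 1, the root test implies convergence.

converges


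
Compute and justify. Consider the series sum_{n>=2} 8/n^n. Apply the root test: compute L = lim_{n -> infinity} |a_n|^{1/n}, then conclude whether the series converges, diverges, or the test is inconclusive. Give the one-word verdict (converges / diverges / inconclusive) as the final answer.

Let a_n denote the general term. Form |a_n|^(1/n) and simplify:
|a_n|^(1/n) = 2^(3/n)/n
Take the limit as n -> infinity: L = 0.
Since L = 0 < 1, the root test implies convergence.

converges


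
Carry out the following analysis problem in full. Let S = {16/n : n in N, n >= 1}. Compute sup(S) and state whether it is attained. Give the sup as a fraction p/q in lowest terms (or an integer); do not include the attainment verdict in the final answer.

Analysis:
- Values: 16, 8, 16/3, 4, ... strictly decreasing.
- The maximum is 16 (n=1); sup = 16 (attained).
- The set is bounded below by 0; 16/n -> 0 so 0 is the greatest lower bound.
- 0 is not in the set, so inf = 0 is not attained.
Conclusion: sup(S) = 16, attained in S.

16


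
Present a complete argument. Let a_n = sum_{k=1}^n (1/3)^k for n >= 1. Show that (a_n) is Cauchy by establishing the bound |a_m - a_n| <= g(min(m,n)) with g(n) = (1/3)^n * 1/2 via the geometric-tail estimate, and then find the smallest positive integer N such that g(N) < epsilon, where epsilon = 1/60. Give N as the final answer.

For m > n >= 1: |a_m - a_n| = sum_{k=n+1}^m (1/3)^k < sum_{k=n+1}^infinity (1/3)^k = (1/3)^(n+1) / (1 - 1/3) = (1/3)^n * (1/3) * (3/2) = (1/3)^n * 1/2.
So g(n) = (1/3)^n / 2. Since g(n) -> 0, (a_n) is Cauchy.
Now solve g(N) < 1/60: (1/3)^N / 2 < 1/60 <=> 3^N > 1 / (2 * 1/60) = 30.
Check powers of 3: 3^3 = 27 <= 30, 3^4 = 81 > 30.
So the smallest such N is 4. Check: g(4) = 1/(2 * 81) = 1/162 < 1/60.

4


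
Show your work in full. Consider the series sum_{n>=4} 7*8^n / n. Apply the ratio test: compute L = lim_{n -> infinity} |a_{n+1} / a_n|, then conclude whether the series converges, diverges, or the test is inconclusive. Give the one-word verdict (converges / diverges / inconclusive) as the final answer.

Let a_n denote the general term. Form the ratio a_{n+1}/a_n and simplify:
a_{n+1}/a_n = 8*n/(n + 1)
Take the limit as n -> infinity: L = 8.
Since L = 8 > 1 (or L = infinity), the ratio test implies the series diverges.

diverges


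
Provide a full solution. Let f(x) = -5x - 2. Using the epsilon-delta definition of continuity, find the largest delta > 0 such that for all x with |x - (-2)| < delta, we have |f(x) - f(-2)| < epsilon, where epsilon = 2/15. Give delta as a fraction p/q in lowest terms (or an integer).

We compute f(-2) = -5*(-2) - 2 = 8.
|f(x) - f(-2)| = |-5x - 2 - (8)| = |-5(x - (-2))| = 5|x - (-2)|.
We need 5|x - (-2)| < 2/15, i.e. |x - (-2)| < 2/15 / 5 = 2/75.
So any delta <= 2/75 works. Conversely, if delta > 2/75, then x = -2 + 2/75 satisfies |x - (-2)| = 2/75 < delta but |f(x) - f(-2)| = 5 * 2/75 = 2/15, which is not < 2/15; so no larger delta works.
Hence the largest such delta is 2/75.

2/75


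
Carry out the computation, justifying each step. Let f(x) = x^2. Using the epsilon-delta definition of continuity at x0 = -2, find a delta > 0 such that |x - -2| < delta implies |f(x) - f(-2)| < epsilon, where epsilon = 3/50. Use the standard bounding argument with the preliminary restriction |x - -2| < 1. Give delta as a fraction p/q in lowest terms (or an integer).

Factor: |x^2 - (-2)^2| = |x - -2| * |x + -2|.
Impose |x - -2| < 1 first. Then |x + -2| = |(x - -2) + 2*(-2)| <= |x - -2| + 2*|-2| < 1 + 4 = 5.
So |x^2 - (-2)^2| < delta * 5.
We need delta * 5 <= 3/50, i.e. delta <= 3/50/5 = 3/250.
Since 3/250 < 1, this is tighter than 1; take delta = 3/250.
So delta = 3/250 works.

3/250


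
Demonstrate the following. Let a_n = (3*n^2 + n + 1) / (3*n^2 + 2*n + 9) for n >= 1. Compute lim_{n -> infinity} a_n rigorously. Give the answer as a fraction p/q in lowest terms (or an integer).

Divide numerator and denominator by n^2, the highest power:
numerator / n^2 = 3 + 1/n + n^(-2)
denominator / n^2 = 3 + 2/n + 9/n^2
As n -> infinity, all terms of the form c/n^k (k >= 1) tend to 0.
So numerator / n^2 -> 3 and denominator / n^2 -> 3.
Therefore lim a_n = 1.

1


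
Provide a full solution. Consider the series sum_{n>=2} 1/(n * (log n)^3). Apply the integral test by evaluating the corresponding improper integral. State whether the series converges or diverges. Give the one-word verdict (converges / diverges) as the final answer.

Let f(x) = 1/(x*log(x)^3). Then f is positive, continuous, and decreasing on [2, infinity), so the integral test applies.
Compute the improper integral int_{2}^infinity f(x) dx:
  antiderivative F(x) = -1/(2*log(x)^2).
  F(x) -> 0 as x -> infinity.  int = 0 - F(2) = 1/(2*log(2)^2) < infinity. By the integral test, the series converges.

converges


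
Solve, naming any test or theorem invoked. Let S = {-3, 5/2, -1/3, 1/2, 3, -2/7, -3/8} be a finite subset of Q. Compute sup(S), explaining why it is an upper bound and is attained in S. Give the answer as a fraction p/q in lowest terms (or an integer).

S is finite, so sup(S) = max(S).
Sorted decreasing:
3, 5/2, 1/2, -2/7, -1/3, -3/8, -3
The extremum is 3.
For every x in S, x <= 3. And 3 is in S, so it is attained.
Therefore sup(S) = 3.

3


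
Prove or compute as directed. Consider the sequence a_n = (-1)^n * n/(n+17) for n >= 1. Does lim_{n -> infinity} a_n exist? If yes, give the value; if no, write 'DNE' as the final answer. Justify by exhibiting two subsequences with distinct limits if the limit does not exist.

Examine the behaviour of a_n along subsequences.
a_{2k} = 2k/(2k+17) -> 1. a_{2k+1} = -(2k+1)/(2k+18) -> -1.
Since these two subsequential limits are 1 and -1, distinct, the full sequence cannot converge (a convergent sequence has all subsequences tending to the same limit). So lim a_n does not exist.

DNE


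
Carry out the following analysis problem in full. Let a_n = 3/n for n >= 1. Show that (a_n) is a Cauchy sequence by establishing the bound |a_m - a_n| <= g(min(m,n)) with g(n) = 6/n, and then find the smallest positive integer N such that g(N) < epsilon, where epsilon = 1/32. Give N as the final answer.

For any m, n >= 1, by the triangle inequality:
|a_m - a_n| = |3/m - 3/n| <= 3*1/m + 3*1/n <= 6/min(m,n).
So g(n) = 6/n bounds the Cauchy difference. Since g(n) -> 0, (a_n) is Cauchy.
Now solve g(N) < 1/32: 6/N < 1/32 <=> N > 6 / (1/32) = 192.
The smallest integer strictly greater than 192 is N = 193.
Check: g(193) = 6/193 = 6/193 < 1/32; g(192) = 1/32 >= 1/32. So N = 193.

193


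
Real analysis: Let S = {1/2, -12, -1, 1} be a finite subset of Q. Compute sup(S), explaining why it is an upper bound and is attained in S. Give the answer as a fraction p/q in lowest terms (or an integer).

S is finite, so sup(S) = max(S).
Sorted decreasing:
1, 1/2, -1, -12
The extremum is 1.
For every x in S, x <= 1. And 1 is in S, so it is attained.
Therefore sup(S) = 1.

1


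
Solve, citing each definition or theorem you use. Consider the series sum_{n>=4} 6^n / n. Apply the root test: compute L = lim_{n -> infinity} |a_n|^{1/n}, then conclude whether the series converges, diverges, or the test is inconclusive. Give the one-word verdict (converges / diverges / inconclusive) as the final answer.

Let a_n denote the general term. Form |a_n|^(1/n) and simplify:
|a_n|^(1/n) = 6/n^(1/n)
Take the limit as n -> infinity: L = 6.
Since L = 6 > 1, the root test implies divergence.

diverges


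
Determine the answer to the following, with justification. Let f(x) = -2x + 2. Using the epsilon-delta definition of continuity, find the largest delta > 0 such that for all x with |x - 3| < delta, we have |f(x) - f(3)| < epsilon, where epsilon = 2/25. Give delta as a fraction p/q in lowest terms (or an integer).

We compute f(3) = -2*(3) + 2 = -4.
|f(x) - f(3)| = |-2x + 2 - (-4)| = |-2(x - 3)| = 2|x - 3|.
We need 2|x - 3| < 2/25, i.e. |x - 3| < 2/25 / 2 = 1/25.
So any delta <= 1/25 works. Conversely, if delta > 1/25, then x = 3 + 1/25 satisfies |x - 3| = 1/25 < delta but |f(x) - f(3)| = 2 * 1/25 = 2/25, which is not < 2/25; so no larger delta works.
Hence the largest such delta is 1/25.

1/25


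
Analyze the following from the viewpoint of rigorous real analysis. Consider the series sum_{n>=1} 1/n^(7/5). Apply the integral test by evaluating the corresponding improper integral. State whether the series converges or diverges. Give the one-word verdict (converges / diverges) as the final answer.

Let f(x) = x^(-7/5). Then f is positive, continuous, and decreasing on [1, infinity), so the integral test applies.
Compute the improper integral int_{1}^infinity f(x) dx:
  antiderivative F(x) = -5/(2*x^(2/5)).
  As x -> infinity, F(x) -> 0 (since p = 7/5 > 1).
  So int = F(infinity) - F(1) = 0 - (-5/2) = 5/2.
  Finite, so by the integral test, the series converges.

converges


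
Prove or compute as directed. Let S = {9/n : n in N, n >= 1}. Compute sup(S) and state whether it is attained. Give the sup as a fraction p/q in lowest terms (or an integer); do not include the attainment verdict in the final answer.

Analysis:
- Values: 9, 9/2, 3, 9/4, ... strictly decreasing.
- The maximum is 9 (n=1); sup = 9 (attained).
- The set is bounded below by 0; 9/n -> 0 so 0 is the greatest lower bound.
- 0 is not in the set, so inf = 0 is not attained.
Conclusion: sup(S) = 9, attained in S.

9


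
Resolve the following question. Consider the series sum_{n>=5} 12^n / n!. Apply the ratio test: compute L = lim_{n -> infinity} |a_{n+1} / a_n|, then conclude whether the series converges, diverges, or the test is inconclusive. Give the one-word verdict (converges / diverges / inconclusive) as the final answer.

Let a_n denote the general term. Form the ratio a_{n+1}/a_n and simplify:
a_{n+1}/a_n = 12/(n + 1)
Take the limit as n -> infinity: L = 0.
Since L = 0 < 1, the ratio test implies the series converges.

converges


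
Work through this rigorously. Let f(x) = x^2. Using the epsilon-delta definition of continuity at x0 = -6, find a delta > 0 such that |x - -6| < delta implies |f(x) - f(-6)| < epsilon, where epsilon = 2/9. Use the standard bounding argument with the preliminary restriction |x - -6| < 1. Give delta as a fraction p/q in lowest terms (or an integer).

Factor: |x^2 - (-6)^2| = |x - -6| * |x + -6|.
Impose |x - -6| < 1 first. Then |x + -6| = |(x - -6) + 2*(-6)| <= |x - -6| + 2*|-6| < 1 + 12 = 13.
So |x^2 - (-6)^2| < delta * 13.
We need delta * 13 <= 2/9, i.e. delta <= 2/9/13 = 2/117.
Since 2/117 < 1, this is tighter than 1; take delta = 2/117.
So delta = 2/117 works.

2/117


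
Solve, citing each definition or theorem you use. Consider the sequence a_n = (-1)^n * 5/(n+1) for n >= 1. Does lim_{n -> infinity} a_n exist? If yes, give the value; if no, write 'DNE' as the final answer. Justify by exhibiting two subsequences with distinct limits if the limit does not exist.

Examine the behaviour of a_n along subsequences.
Even-n subsequence a_{2k} = 5/(2k+1) -> 0. Odd-n subsequence a_{2k+1} = -5/(2k+2) -> 0. Both tend to 0, which suggests the limit is 0; verify directly.
|a_n - 0| = 5/(n+1) < 5/n for every n >= 1.
Given epsilon > 0, choose a positive integer N > 5/epsilon. Then for all n >= N, |a_n| < 5/n <= 5/N < epsilon.
So by the definition of the limit, lim a_n exists and equals 0.

0


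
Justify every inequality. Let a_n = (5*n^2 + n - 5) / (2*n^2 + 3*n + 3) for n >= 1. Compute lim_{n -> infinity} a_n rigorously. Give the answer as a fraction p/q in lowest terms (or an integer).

Divide numerator and denominator by n^2, the highest power:
numerator / n^2 = 5 + 1/n - 5/n^2
denominator / n^2 = 2 + 3/n + 3/n^2
As n -> infinity, all terms of the form c/n^k (k >= 1) tend to 0.
So numerator / n^2 -> 5 and denominator / n^2 -> 2.
Therefore lim a_n = 5/2.

5/2


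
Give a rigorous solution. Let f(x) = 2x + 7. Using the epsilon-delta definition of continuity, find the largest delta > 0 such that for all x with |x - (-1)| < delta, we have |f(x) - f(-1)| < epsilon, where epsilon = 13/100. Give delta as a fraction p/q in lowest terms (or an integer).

We compute f(-1) = 2*(-1) + 7 = 5.
|f(x) - f(-1)| = |2x + 7 - (5)| = |2(x - (-1))| = 2|x - (-1)|.
We need 2|x - (-1)| < 13/100, i.e. |x - (-1)| < 13/100 / 2 = 13/200.
So any delta <= 13/200 works. Conversely, if delta > 13/200, then x = -1 + 13/200 satisfies |x - (-1)| = 13/200 < delta but |f(x) - f(-1)| = 2 * 13/200 = 13/100, which is not < 13/100; so no larger delta works.
Hence the largest such delta is 13/200.

13/200


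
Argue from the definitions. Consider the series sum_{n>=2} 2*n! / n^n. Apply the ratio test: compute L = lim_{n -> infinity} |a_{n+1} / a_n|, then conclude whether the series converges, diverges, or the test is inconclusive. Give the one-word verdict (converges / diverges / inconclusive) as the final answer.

Let a_n denote the general term. Form the ratio a_{n+1}/a_n and simplify:
a_{n+1}/a_n = (n/(n + 1))^n
Take the limit as n -> infinity: L = exp(-1).
Since L = exp(-1) < 1, the ratio test implies the series converges.

converges
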